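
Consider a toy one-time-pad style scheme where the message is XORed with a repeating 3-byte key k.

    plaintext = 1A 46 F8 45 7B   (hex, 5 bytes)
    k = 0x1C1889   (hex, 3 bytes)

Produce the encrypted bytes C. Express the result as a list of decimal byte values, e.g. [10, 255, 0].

[6, 94, 113, 89, 99]

The 3-byte key repeats, so the effective keystream is 1c 18 89 1c 18.
byte 0: 1a ⊕ 1c = 06
byte 1: 46 ⊕ 18 = 5e
byte 2: f8 ⊕ 89 = 71
byte 3: 45 ⊕ 1c = 59
byte 4: 7b ⊕ 18 = 63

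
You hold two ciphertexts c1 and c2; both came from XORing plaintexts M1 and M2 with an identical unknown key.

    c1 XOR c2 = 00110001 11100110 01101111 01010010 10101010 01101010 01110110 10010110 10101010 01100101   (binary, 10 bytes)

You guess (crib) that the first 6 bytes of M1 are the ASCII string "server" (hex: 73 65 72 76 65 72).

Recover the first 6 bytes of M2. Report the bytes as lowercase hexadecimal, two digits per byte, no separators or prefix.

Since c1 ⊕ c2 = M1 ⊕ M2, XORing with the guessed M1 bytes yields the corresponding M2 bytes: M2 = (c1 ⊕ c2) ⊕ M1.
31 xor 73 = 42
e6 xor 65 = 83
6f xor 72 = 1d
52 xor 76 = 24
aa xor 65 = cf
6a xor 72 = 18

42831d24cf18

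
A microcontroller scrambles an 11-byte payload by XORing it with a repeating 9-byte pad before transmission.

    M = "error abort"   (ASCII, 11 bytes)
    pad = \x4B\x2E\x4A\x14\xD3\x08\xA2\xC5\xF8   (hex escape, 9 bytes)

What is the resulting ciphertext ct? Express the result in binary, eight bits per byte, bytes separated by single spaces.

The 9-byte key repeats, so the effective keystream is 4b 2e 4a 14 d3 08 a2 c5 f8 4b 2e.
byte 0: 01100101 XOR 01001011 = 00101110
byte 1: 01110010 XOR 00101110 = 01011100
byte 2: 01110010 XOR 01001010 = 00111000
byte 3: 01101111 XOR 00010100 = 01111011
byte 4: 01110010 XOR 11010011 = 10100001
byte 5: 00100000 XOR 00001000 = 00101000
byte 6: 01100001 XOR 10100010 = 11000011
byte 7: 01100010 XOR 11000101 = 10100111
byte 8: 01101111 XOR 11111000 = 10010111
byte 9: 01110010 XOR 01001011 = 00111001
byte 10: 01110100 XOR 00101110 = 01011010

00101110 01011100 00111000 01111011 10100001 00101000 11000011 10100111 10010111 00111001 01011010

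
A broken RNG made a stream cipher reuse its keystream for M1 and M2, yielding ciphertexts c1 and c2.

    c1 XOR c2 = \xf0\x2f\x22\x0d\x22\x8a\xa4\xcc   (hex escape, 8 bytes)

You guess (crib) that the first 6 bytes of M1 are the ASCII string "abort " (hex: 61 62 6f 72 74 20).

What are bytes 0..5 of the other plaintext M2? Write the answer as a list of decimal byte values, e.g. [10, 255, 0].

Since c1 ⊕ c2 = M1 ⊕ M2, XORing with the guessed M1 bytes yields the corresponding M2 bytes: M2 = (c1 ⊕ c2) ⊕ M1.
f0 ^ 61 = 91
2f ^ 62 = 4d
22 ^ 6f = 4d
0d ^ 72 = 7f
22 ^ 74 = 56
8a ^ 20 = aa

[145, 77, 77, 127, 86, 170]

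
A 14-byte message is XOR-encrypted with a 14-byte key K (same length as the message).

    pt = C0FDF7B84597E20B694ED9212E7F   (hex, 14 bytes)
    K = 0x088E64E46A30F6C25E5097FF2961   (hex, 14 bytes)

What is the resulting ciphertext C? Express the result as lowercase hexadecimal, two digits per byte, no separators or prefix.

XOR is its own inverse, so applying the key byte-wise gives the result directly.
c0 XOR 08 = c8
fd XOR 8e = 73
f7 XOR 64 = 93
b8 XOR e4 = 5c
45 XOR 6a = 2f
97 XOR 30 = a7
e2 XOR f6 = 14
0b XOR c2 = c9
69 XOR 5e = 37
4e XOR 50 = 1e
d9 XOR 97 = 4e
21 XOR ff = de
2e XOR 29 = 07
7f XOR 61 = 1e

c873935c2fa714c9371e4ede071e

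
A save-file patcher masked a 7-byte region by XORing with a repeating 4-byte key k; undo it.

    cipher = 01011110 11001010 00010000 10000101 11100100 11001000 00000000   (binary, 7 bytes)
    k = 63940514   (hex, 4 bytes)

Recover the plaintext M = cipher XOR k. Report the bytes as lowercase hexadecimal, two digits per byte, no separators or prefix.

The 4-byte key repeats, so the effective keystream is 63 94 05 14 63 94 05.
byte 0: 5e xor 63 = 3d
byte 1: ca xor 94 = 5e
byte 2: 10 xor 05 = 15
byte 3: 85 xor 14 = 91
byte 4: e4 xor 63 = 87
byte 5: c8 xor 94 = 5c
byte 6: 00 xor 05 = 05

3d5e1591875c05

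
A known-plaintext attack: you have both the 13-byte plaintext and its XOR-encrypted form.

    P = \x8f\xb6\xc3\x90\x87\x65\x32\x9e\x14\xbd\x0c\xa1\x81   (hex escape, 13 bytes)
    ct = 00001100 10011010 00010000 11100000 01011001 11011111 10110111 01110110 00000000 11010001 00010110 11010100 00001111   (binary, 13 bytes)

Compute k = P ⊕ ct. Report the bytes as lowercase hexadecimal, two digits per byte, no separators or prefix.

832cd370deba85e8146c1a758e

Since ct = P ⊕ k, XORing both sides with P gives k = P ⊕ ct.
8f XOR 0c = 83
b6 XOR 9a = 2c
c3 XOR 10 = d3
90 XOR e0 = 70
87 XOR 59 = de
65 XOR df = ba
32 XOR b7 = 85
9e XOR 76 = e8
14 XOR 00 = 14
bd XOR d1 = 6c
0c XOR 16 = 1a
a1 XOR d4 = 75
81 XOR 0f = 8e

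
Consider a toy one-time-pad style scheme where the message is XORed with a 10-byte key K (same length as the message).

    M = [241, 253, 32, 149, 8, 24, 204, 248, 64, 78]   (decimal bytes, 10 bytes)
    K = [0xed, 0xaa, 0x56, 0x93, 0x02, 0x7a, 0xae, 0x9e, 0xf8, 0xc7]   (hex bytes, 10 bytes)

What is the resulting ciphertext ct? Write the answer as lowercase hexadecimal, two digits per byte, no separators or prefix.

f1 ⊕ ed = 1c
fd ⊕ aa = 57
20 ⊕ 56 = 76
95 ⊕ 93 = 06
08 ⊕ 02 = 0a
18 ⊕ 7a = 62
cc ⊕ ae = 62
f8 ⊕ 9e = 66
40 ⊕ f8 = b8
4e ⊕ c7 = 89

1c5776060a626266b889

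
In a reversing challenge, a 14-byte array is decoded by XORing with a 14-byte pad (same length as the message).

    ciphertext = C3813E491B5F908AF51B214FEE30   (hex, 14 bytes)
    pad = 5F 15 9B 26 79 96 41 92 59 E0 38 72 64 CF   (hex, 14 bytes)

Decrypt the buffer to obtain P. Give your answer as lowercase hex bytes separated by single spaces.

9c 94 a5 6f 62 c9 d1 18 ac fb 19 3d 8a ff

byte 0: 11000011 ⊕ 01011111 = 10011100
byte 1: 10000001 ⊕ 00010101 = 10010100
byte 2: 00111110 ⊕ 10011011 = 10100101
byte 3: 01001001 ⊕ 00100110 = 01101111
byte 4: 00011011 ⊕ 01111001 = 01100010
byte 5: 01011111 ⊕ 10010110 = 11001001
byte 6: 10010000 ⊕ 01000001 = 11010001
byte 7: 10001010 ⊕ 10010010 = 00011000
byte 8: 11110101 ⊕ 01011001 = 10101100
byte 9: 00011011 ⊕ 11100000 = 11111011
byte 10: 00100001 ⊕ 00111000 = 00011001
byte 11: 01001111 ⊕ 01110010 = 00111101
byte 12: 11101110 ⊕ 01100100 = 10001010
byte 13: 00110000 ⊕ 11001111 = 11111111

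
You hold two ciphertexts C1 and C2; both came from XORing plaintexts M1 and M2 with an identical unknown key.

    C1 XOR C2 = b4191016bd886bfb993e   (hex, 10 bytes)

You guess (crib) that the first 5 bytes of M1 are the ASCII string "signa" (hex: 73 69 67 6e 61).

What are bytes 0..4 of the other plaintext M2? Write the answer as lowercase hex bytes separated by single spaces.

Since C1 ⊕ C2 = M1 ⊕ M2, XORing with the guessed M1 bytes yields the corresponding M2 bytes: M2 = (C1 ⊕ C2) ⊕ M1.
10110100 ⊕ 01110011 = 11000111
00011001 ⊕ 01101001 = 01110000
00010000 ⊕ 01100111 = 01110111
00010110 ⊕ 01101110 = 01111000
10111101 ⊕ 01100001 = 11011100

c7 70 77 78 dc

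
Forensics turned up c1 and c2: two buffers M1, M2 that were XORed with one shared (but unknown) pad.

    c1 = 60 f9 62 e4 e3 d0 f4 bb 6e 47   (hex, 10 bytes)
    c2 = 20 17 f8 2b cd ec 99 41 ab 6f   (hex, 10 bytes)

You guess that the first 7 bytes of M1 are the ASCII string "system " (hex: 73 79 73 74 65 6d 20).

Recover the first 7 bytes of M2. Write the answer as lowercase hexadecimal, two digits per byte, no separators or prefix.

First, c1 ⊕ c2 = (M1 ⊕ K) ⊕ (M2 ⊕ K) = M1 ⊕ M2, so the key drops out. Then M2 = (M1 ⊕ M2) ⊕ M1 over the first 7 bytes.
byte 0: (60 XOR 20) XOR 73 = 40 XOR 73 = 33
byte 1: (f9 XOR 17) XOR 79 = ee XOR 79 = 97
byte 2: (62 XOR f8) XOR 73 = 9a XOR 73 = e9
byte 3: (e4 XOR 2b) XOR 74 = cf XOR 74 = bb
byte 4: (e3 XOR cd) XOR 65 = 2e XOR 65 = 4b
byte 5: (d0 XOR ec) XOR 6d = 3c XOR 6d = 51
byte 6: (f4 XOR 99) XOR 20 = 6d XOR 20 = 4d

3397e9bb4b514d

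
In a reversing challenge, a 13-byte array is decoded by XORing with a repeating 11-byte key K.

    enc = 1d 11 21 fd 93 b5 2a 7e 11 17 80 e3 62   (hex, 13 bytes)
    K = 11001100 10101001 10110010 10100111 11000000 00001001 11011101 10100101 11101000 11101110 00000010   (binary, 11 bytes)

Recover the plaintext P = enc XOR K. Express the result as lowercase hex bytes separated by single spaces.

The 11-byte key repeats, so the effective keystream is cc a9 b2 a7 c0 09 dd a5 e8 ee 02 cc a9.
byte 0: 00011101 XOR 11001100 = 11010001
byte 1: 00010001 XOR 10101001 = 10111000
byte 2: 00100001 XOR 10110010 = 10010011
byte 3: 11111101 XOR 10100111 = 01011010
byte 4: 10010011 XOR 11000000 = 01010011
byte 5: 10110101 XOR 00001001 = 10111100
byte 6: 00101010 XOR 11011101 = 11110111
byte 7: 01111110 XOR 10100101 = 11011011
byte 8: 00010001 XOR 11101000 = 11111001
byte 9: 00010111 XOR 11101110 = 11111001
byte 10: 10000000 XOR 00000010 = 10000010
byte 11: 11100011 XOR 11001100 = 00101111
byte 12: 01100010 XOR 10101001 = 11001011

d1 b8 93 5a 53 bc f7 db f9 f9 82 2f cb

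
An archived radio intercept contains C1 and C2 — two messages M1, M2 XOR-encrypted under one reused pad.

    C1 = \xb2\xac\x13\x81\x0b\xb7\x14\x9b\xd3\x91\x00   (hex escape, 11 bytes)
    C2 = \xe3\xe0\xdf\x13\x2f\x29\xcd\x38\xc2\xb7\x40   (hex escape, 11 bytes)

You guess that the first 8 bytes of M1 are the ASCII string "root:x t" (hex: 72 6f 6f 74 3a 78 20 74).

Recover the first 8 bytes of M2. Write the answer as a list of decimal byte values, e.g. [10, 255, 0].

First, C1 ⊕ C2 = (M1 ⊕ K) ⊕ (M2 ⊕ K) = M1 ⊕ M2, so the key drops out. Then M2 = (M1 ⊕ M2) ⊕ M1 over the first 8 bytes.
byte 0: (b2 xor e3) xor 72 = 51 xor 72 = 23
byte 1: (ac xor e0) xor 6f = 4c xor 6f = 23
byte 2: (13 xor df) xor 6f = cc xor 6f = a3
byte 3: (81 xor 13) xor 74 = 92 xor 74 = e6
byte 4: (0b xor 2f) xor 3a = 24 xor 3a = 1e
byte 5: (b7 xor 29) xor 78 = 9e xor 78 = e6
byte 6: (14 xor cd) xor 20 = d9 xor 20 = f9
byte 7: (9b xor 38) xor 74 = a3 xor 74 = d7

[35, 35, 163, 230, 30, 230, 249, 215]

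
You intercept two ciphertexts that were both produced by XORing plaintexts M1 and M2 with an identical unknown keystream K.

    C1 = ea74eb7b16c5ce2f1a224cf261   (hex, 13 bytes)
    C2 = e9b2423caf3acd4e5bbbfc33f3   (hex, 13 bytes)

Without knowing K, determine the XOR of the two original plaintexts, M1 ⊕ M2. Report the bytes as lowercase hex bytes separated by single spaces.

03 c6 a9 47 b9 ff 03 61 41 99 b0 c1 92

C1 ⊕ C2 = (M1 ⊕ K) ⊕ (M2 ⊕ K) = M1 ⊕ M2 — the shared key cancels under XOR.
234 ^ 233 =   3
116 ^ 178 = 198
235 ^  66 = 169
123 ^  60 =  71
 22 ^ 175 = 185
197 ^  58 = 255
206 ^ 205 =   3
 47 ^  78 =  97
 26 ^  91 =  65
 34 ^ 187 = 153
 76 ^ 252 = 176
242 ^  51 = 193
 97 ^ 243 = 146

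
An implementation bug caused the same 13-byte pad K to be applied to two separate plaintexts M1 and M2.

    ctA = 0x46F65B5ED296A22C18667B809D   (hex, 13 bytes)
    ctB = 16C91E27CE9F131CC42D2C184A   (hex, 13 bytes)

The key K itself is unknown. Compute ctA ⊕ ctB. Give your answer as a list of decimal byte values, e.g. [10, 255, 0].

[80, 63, 69, 121, 28, 9, 177, 48, 220, 75, 87, 152, 215]

ctA ⊕ ctB = (M1 ⊕ K) ⊕ (M2 ⊕ K) = M1 ⊕ M2 — the shared key cancels under XOR.
46 xor 16 = 50
f6 xor c9 = 3f
5b xor 1e = 45
5e xor 27 = 79
d2 xor ce = 1c
96 xor 9f = 09
a2 xor 13 = b1
2c xor 1c = 30
18 xor c4 = dc
66 xor 2d = 4b
7b xor 2c = 57
80 xor 18 = 98
9d xor 4a = d7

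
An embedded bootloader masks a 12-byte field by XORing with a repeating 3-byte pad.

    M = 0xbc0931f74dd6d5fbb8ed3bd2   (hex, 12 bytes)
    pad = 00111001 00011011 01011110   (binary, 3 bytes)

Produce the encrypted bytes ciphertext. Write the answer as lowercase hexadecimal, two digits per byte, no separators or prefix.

The 3-byte key repeats, so the effective keystream is 39 1b 5e 39 1b 5e 39 1b 5e 39 1b 5e.
byte 0: bc xor 39 = 85
byte 1: 09 xor 1b = 12
byte 2: 31 xor 5e = 6f
byte 3: f7 xor 39 = ce
byte 4: 4d xor 1b = 56
byte 5: d6 xor 5e = 88
byte 6: d5 xor 39 = ec
byte 7: fb xor 1b = e0
byte 8: b8 xor 5e = e6
byte 9: ed xor 39 = d4
byte 10: 3b xor 1b = 20
byte 11: d2 xor 5e = 8c

85126fce5688ece0e6d4208c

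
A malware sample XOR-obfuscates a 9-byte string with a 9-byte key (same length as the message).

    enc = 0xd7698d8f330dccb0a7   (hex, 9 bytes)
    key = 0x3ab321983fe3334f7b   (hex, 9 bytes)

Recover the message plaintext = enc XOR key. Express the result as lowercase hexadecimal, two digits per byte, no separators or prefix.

d7 xor 3a = ed
69 xor b3 = da
8d xor 21 = ac
8f xor 98 = 17
33 xor 3f = 0c
0d xor e3 = ee
cc xor 33 = ff
b0 xor 4f = ff
a7 xor 7b = dc

eddaac170ceeffffdc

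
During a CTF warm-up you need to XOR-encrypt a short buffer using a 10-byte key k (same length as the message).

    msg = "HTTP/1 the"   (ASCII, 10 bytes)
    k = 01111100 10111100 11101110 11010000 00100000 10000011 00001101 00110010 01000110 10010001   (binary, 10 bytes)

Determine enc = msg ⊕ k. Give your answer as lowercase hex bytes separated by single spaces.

34 e8 ba 80 0f b2 2d 46 2e f4

48 ^ 7c = 34
54 ^ bc = e8
54 ^ ee = ba
50 ^ d0 = 80
2f ^ 20 = 0f
31 ^ 83 = b2
20 ^ 0d = 2d
74 ^ 32 = 46
68 ^ 46 = 2e
65 ^ 91 = f4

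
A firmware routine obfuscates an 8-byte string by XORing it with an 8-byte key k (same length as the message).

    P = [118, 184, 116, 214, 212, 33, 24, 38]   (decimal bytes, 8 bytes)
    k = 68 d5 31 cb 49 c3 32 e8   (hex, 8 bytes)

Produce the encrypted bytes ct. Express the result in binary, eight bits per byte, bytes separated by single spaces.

00011110 01101101 01000101 00011101 10011101 11100010 00101010 11001110

XOR is its own inverse, so applying the key byte-wise gives the result directly.
76 XOR 68 = 1e
b8 XOR d5 = 6d
74 XOR 31 = 45
d6 XOR cb = 1d
d4 XOR 49 = 9d
21 XOR c3 = e2
18 XOR 32 = 2a
26 XOR e8 = ce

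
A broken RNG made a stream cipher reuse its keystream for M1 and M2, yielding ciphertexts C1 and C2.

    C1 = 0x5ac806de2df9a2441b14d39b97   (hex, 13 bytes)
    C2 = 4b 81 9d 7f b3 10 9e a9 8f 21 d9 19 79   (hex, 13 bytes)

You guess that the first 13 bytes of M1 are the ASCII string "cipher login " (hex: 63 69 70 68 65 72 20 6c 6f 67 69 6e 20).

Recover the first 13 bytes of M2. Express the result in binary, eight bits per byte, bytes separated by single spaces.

First, C1 ⊕ C2 = (M1 ⊕ K) ⊕ (M2 ⊕ K) = M1 ⊕ M2, so the key drops out. Then M2 = (M1 ⊕ M2) ⊕ M1 over the first 13 bytes.
byte 0: (5a ^ 4b) ^ 63 = 11 ^ 63 = 72
byte 1: (c8 ^ 81) ^ 69 = 49 ^ 69 = 20
byte 2: (06 ^ 9d) ^ 70 = 9b ^ 70 = eb
byte 3: (de ^ 7f) ^ 68 = a1 ^ 68 = c9
byte 4: (2d ^ b3) ^ 65 = 9e ^ 65 = fb
byte 5: (f9 ^ 10) ^ 72 = e9 ^ 72 = 9b
byte 6: (a2 ^ 9e) ^ 20 = 3c ^ 20 = 1c
byte 7: (44 ^ a9) ^ 6c = ed ^ 6c = 81
byte 8: (1b ^ 8f) ^ 6f = 94 ^ 6f = fb
byte 9: (14 ^ 21) ^ 67 = 35 ^ 67 = 52
byte 10: (d3 ^ d9) ^ 69 = 0a ^ 69 = 63
byte 11: (9b ^ 19) ^ 6e = 82 ^ 6e = ec
byte 12: (97 ^ 79) ^ 20 = ee ^ 20 = ce

01110010 00100000 11101011 11001001 11111011 10011011 00011100 10000001 11111011 01010010 01100011 11101100 11001110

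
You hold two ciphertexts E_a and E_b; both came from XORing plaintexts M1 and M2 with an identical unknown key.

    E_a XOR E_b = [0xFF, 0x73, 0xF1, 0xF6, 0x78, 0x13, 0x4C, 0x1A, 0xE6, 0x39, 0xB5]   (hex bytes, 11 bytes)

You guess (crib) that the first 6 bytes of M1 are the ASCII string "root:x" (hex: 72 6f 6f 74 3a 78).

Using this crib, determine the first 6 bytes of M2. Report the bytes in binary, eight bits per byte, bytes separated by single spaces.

Since E_a ⊕ E_b = M1 ⊕ M2, XORing with the guessed M1 bytes yields the corresponding M2 bytes: M2 = (E_a ⊕ E_b) ⊕ M1.
ff ⊕ 72 = 8d
73 ⊕ 6f = 1c
f1 ⊕ 6f = 9e
f6 ⊕ 74 = 82
78 ⊕ 3a = 42
13 ⊕ 78 = 6b

10001101 00011100 10011110 10000010 01000010 01101011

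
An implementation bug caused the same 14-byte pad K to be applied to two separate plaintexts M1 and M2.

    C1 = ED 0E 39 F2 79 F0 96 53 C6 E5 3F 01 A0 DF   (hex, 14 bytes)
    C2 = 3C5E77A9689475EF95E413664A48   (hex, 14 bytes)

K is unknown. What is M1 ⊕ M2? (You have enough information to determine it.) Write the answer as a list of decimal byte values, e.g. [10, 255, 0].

[209, 80, 78, 91, 17, 100, 227, 188, 83, 1, 44, 103, 234, 151]

C1 ⊕ C2 = (M1 ⊕ K) ⊕ (M2 ⊕ K) = M1 ⊕ M2 — the shared key cancels under XOR.
byte 0: 237 ⊕  60 = 209
byte 1:  14 ⊕  94 =  80
byte 2:  57 ⊕ 119 =  78
byte 3: 242 ⊕ 169 =  91
byte 4: 121 ⊕ 104 =  17
byte 5: 240 ⊕ 148 = 100
byte 6: 150 ⊕ 117 = 227
byte 7:  83 ⊕ 239 = 188
byte 8: 198 ⊕ 149 =  83
byte 9: 229 ⊕ 228 =   1
byte 10:  63 ⊕  19 =  44
byte 11:   1 ⊕ 102 = 103
byte 12: 160 ⊕  74 = 234
byte 13: 223 ⊕  72 = 151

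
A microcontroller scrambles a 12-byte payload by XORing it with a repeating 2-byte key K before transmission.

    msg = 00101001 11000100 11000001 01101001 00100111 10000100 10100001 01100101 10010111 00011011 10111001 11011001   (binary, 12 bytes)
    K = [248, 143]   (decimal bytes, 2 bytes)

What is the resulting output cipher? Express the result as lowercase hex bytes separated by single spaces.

d1 4b 39 e6 df 0b 59 ea 6f 94 41 56

The 2-byte key repeats, so the effective keystream is f8 8f f8 8f f8 8f f8 8f f8 8f f8 8f.
byte 0: 29 ^ f8 = d1
byte 1: c4 ^ 8f = 4b
byte 2: c1 ^ f8 = 39
byte 3: 69 ^ 8f = e6
byte 4: 27 ^ f8 = df
byte 5: 84 ^ 8f = 0b
byte 6: a1 ^ f8 = 59
byte 7: 65 ^ 8f = ea
byte 8: 97 ^ f8 = 6f
byte 9: 1b ^ 8f = 94
byte 10: b9 ^ f8 = 41
byte 11: d9 ^ 8f = 56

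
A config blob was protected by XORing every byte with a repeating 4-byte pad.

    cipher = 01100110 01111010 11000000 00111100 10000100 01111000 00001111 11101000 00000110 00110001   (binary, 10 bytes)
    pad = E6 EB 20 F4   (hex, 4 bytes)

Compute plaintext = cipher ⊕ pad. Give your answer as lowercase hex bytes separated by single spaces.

The 4-byte key repeats, so the effective keystream is e6 eb 20 f4 e6 eb 20 f4 e6 eb.
byte 0: 66 XOR e6 = 80
byte 1: 7a XOR eb = 91
byte 2: c0 XOR 20 = e0
byte 3: 3c XOR f4 = c8
byte 4: 84 XOR e6 = 62
byte 5: 78 XOR eb = 93
byte 6: 0f XOR 20 = 2f
byte 7: e8 XOR f4 = 1c
byte 8: 06 XOR e6 = e0
byte 9: 31 XOR eb = da

80 91 e0 c8 62 93 2f 1c e0 da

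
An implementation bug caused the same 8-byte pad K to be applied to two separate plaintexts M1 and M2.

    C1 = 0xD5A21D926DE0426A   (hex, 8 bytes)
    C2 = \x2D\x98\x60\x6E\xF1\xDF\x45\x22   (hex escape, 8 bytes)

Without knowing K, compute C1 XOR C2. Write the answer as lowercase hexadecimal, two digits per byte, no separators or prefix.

f83a7dfc9c3f0748

C1 ⊕ C2 = (M1 ⊕ K) ⊕ (M2 ⊕ K) = M1 ⊕ M2 — the shared key cancels under XOR.
byte 0: d5 XOR 2d = f8
byte 1: a2 XOR 98 = 3a
byte 2: 1d XOR 60 = 7d
byte 3: 92 XOR 6e = fc
byte 4: 6d XOR f1 = 9c
byte 5: e0 XOR df = 3f
byte 6: 42 XOR 45 = 07
byte 7: 6a XOR 22 = 48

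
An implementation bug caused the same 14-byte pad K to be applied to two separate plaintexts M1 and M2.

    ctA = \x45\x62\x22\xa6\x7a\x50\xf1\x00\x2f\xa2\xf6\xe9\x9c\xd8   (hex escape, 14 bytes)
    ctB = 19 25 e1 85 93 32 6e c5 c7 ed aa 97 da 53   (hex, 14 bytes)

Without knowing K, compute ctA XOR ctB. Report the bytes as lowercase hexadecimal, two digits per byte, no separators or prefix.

ctA ⊕ ctB = (M1 ⊕ K) ⊕ (M2 ⊕ K) = M1 ⊕ M2 — the shared key cancels under XOR.
byte 0: 45 XOR 19 = 5c
byte 1: 62 XOR 25 = 47
byte 2: 22 XOR e1 = c3
byte 3: a6 XOR 85 = 23
byte 4: 7a XOR 93 = e9
byte 5: 50 XOR 32 = 62
byte 6: f1 XOR 6e = 9f
byte 7: 00 XOR c5 = c5
byte 8: 2f XOR c7 = e8
byte 9: a2 XOR ed = 4f
byte 10: f6 XOR aa = 5c
byte 11: e9 XOR 97 = 7e
byte 12: 9c XOR da = 46
byte 13: d8 XOR 53 = 8b

5c47c323e9629fc5e84f5c7e468b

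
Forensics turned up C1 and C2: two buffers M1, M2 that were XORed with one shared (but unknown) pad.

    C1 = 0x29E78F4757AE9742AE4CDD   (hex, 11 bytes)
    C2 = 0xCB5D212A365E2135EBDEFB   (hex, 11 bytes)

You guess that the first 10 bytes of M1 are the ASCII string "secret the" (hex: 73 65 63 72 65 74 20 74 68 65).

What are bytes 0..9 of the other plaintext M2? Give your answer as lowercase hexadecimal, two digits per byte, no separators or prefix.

91dfcd1f048496032df7

First, C1 ⊕ C2 = (M1 ⊕ K) ⊕ (M2 ⊕ K) = M1 ⊕ M2, so the key drops out. Then M2 = (M1 ⊕ M2) ⊕ M1 over the first 10 bytes.
byte 0: (29 xor cb) xor 73 = e2 xor 73 = 91
byte 1: (e7 xor 5d) xor 65 = ba xor 65 = df
byte 2: (8f xor 21) xor 63 = ae xor 63 = cd
byte 3: (47 xor 2a) xor 72 = 6d xor 72 = 1f
byte 4: (57 xor 36) xor 65 = 61 xor 65 = 04
byte 5: (ae xor 5e) xor 74 = f0 xor 74 = 84
byte 6: (97 xor 21) xor 20 = b6 xor 20 = 96
byte 7: (42 xor 35) xor 74 = 77 xor 74 = 03
byte 8: (ae xor eb) xor 68 = 45 xor 68 = 2d
byte 9: (4c xor de) xor 65 = 92 xor 65 = f7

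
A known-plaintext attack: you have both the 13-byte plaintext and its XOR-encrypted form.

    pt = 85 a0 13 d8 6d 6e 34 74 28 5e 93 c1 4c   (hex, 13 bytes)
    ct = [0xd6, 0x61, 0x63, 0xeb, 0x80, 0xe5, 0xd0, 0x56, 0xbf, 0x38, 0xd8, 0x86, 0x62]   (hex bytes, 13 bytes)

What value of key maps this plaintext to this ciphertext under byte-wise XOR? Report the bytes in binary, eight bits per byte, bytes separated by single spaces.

01010011 11000001 01110000 00110011 11101101 10001011 11100100 00100010 10010111 01100110 01001011 01000111 00101110

Since ct = pt ⊕ key, XORing both sides with pt gives key = pt ⊕ ct.
10000101 XOR 11010110 = 01010011
10100000 XOR 01100001 = 11000001
00010011 XOR 01100011 = 01110000
11011000 XOR 11101011 = 00110011
01101101 XOR 10000000 = 11101101
01101110 XOR 11100101 = 10001011
00110100 XOR 11010000 = 11100100
01110100 XOR 01010110 = 00100010
00101000 XOR 10111111 = 10010111
01011110 XOR 00111000 = 01100110
10010011 XOR 11011000 = 01001011
11000001 XOR 10000110 = 01000111
01001100 XOR 01100010 = 00101110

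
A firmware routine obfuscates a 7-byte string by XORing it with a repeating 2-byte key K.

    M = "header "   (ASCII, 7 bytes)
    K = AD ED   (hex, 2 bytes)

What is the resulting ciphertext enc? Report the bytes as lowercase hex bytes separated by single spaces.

c5 88 cc 89 c8 9f 8d

The 2-byte key repeats, so the effective keystream is ad ed ad ed ad ed ad.
byte 0: 104 xor 173 = 197
byte 1: 101 xor 237 = 136
byte 2:  97 xor 173 = 204
byte 3: 100 xor 237 = 137
byte 4: 101 xor 173 = 200
byte 5: 114 xor 237 = 159
byte 6:  32 xor 173 = 141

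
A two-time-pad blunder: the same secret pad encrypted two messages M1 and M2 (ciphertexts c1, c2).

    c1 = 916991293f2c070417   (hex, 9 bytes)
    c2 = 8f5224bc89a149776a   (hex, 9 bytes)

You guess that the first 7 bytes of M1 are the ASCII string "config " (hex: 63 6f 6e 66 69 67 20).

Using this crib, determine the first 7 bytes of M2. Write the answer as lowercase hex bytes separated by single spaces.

First, c1 ⊕ c2 = (M1 ⊕ K) ⊕ (M2 ⊕ K) = M1 ⊕ M2, so the key drops out. Then M2 = (M1 ⊕ M2) ⊕ M1 over the first 7 bytes.
byte 0: (91 ^ 8f) ^ 63 = 1e ^ 63 = 7d
byte 1: (69 ^ 52) ^ 6f = 3b ^ 6f = 54
byte 2: (91 ^ 24) ^ 6e = b5 ^ 6e = db
byte 3: (29 ^ bc) ^ 66 = 95 ^ 66 = f3
byte 4: (3f ^ 89) ^ 69 = b6 ^ 69 = df
byte 5: (2c ^ a1) ^ 67 = 8d ^ 67 = ea
byte 6: (07 ^ 49) ^ 20 = 4e ^ 20 = 6e

7d 54 db f3 df ea 6e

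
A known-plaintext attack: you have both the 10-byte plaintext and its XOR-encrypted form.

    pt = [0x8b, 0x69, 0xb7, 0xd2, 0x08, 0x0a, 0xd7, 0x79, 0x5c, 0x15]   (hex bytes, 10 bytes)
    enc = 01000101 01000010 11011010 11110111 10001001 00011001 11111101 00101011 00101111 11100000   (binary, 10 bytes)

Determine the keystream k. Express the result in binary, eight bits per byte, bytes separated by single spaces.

Since enc = pt ⊕ k, XORing both sides with pt gives k = pt ⊕ enc.
byte 0: 10001011 ⊕ 01000101 = 11001110
byte 1: 01101001 ⊕ 01000010 = 00101011
byte 2: 10110111 ⊕ 11011010 = 01101101
byte 3: 11010010 ⊕ 11110111 = 00100101
byte 4: 00001000 ⊕ 10001001 = 10000001
byte 5: 00001010 ⊕ 00011001 = 00010011
byte 6: 11010111 ⊕ 11111101 = 00101010
byte 7: 01111001 ⊕ 00101011 = 01010010
byte 8: 01011100 ⊕ 00101111 = 01110011
byte 9: 00010101 ⊕ 11100000 = 11110101

11001110 00101011 01101101 00100101 10000001 00010011 00101010 01010010 01110011 11110101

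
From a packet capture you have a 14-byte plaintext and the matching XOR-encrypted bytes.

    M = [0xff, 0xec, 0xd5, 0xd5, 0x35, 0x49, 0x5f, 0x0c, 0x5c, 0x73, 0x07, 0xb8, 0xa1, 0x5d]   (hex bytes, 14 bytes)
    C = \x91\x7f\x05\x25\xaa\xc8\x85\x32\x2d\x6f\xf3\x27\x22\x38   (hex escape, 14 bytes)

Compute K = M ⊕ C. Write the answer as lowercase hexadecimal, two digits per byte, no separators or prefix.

Since C = M ⊕ K, XORing both sides with M gives K = M ⊕ C.
byte 0: 255 ⊕ 145 = 110
byte 1: 236 ⊕ 127 = 147
byte 2: 213 ⊕   5 = 208
byte 3: 213 ⊕  37 = 240
byte 4:  53 ⊕ 170 = 159
byte 5:  73 ⊕ 200 = 129
byte 6:  95 ⊕ 133 = 218
byte 7:  12 ⊕  50 =  62
byte 8:  92 ⊕  45 = 113
byte 9: 115 ⊕ 111 =  28
byte 10:   7 ⊕ 243 = 244
byte 11: 184 ⊕  39 = 159
byte 12: 161 ⊕  34 = 131
byte 13:  93 ⊕  56 = 101

6e93d0f09f81da3e711cf49f8365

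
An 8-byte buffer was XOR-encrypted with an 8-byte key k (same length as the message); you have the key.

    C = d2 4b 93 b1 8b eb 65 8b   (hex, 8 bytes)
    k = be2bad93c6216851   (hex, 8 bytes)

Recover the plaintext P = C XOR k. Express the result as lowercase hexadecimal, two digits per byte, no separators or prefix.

d2 xor be = 6c
4b xor 2b = 60
93 xor ad = 3e
b1 xor 93 = 22
8b xor c6 = 4d
eb xor 21 = ca
65 xor 68 = 0d
8b xor 51 = da

6c603e224dca0dda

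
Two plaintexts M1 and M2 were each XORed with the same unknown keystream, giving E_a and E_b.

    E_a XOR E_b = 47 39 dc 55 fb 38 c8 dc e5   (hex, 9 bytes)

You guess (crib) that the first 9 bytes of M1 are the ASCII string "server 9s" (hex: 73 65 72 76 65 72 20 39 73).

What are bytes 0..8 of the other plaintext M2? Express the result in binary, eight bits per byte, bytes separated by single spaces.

Since E_a ⊕ E_b = M1 ⊕ M2, XORing with the guessed M1 bytes yields the corresponding M2 bytes: M2 = (E_a ⊕ E_b) ⊕ M1.
byte 0: 01000111 ^ 01110011 = 00110100
byte 1: 00111001 ^ 01100101 = 01011100
byte 2: 11011100 ^ 01110010 = 10101110
byte 3: 01010101 ^ 01110110 = 00100011
byte 4: 11111011 ^ 01100101 = 10011110
byte 5: 00111000 ^ 01110010 = 01001010
byte 6: 11001000 ^ 00100000 = 11101000
byte 7: 11011100 ^ 00111001 = 11100101
byte 8: 11100101 ^ 01110011 = 10010110

00110100 01011100 10101110 00100011 10011110 01001010 11101000 11100101 10010110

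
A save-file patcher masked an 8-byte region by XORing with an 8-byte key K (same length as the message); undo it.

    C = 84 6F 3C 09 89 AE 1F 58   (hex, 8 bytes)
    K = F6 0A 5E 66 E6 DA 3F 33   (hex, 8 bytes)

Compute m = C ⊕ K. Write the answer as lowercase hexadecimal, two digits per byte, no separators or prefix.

84 XOR f6 = 72
6f XOR 0a = 65
3c XOR 5e = 62
09 XOR 66 = 6f
89 XOR e6 = 6f
ae XOR da = 74
1f XOR 3f = 20
58 XOR 33 = 6b

7265626f6f74206b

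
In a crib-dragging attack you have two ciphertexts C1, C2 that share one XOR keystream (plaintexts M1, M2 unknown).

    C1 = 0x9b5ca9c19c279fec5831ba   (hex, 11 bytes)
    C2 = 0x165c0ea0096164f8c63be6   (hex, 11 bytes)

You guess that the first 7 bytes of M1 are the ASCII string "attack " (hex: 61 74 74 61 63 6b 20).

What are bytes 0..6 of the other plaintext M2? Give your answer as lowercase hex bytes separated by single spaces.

First, C1 ⊕ C2 = (M1 ⊕ K) ⊕ (M2 ⊕ K) = M1 ⊕ M2, so the key drops out. Then M2 = (M1 ⊕ M2) ⊕ M1 over the first 7 bytes.
byte 0: (9b xor 16) xor 61 = 8d xor 61 = ec
byte 1: (5c xor 5c) xor 74 = 00 xor 74 = 74
byte 2: (a9 xor 0e) xor 74 = a7 xor 74 = d3
byte 3: (c1 xor a0) xor 61 = 61 xor 61 = 00
byte 4: (9c xor 09) xor 63 = 95 xor 63 = f6
byte 5: (27 xor 61) xor 6b = 46 xor 6b = 2d
byte 6: (9f xor 64) xor 20 = fb xor 20 = db

ec 74 d3 00 f6 2d db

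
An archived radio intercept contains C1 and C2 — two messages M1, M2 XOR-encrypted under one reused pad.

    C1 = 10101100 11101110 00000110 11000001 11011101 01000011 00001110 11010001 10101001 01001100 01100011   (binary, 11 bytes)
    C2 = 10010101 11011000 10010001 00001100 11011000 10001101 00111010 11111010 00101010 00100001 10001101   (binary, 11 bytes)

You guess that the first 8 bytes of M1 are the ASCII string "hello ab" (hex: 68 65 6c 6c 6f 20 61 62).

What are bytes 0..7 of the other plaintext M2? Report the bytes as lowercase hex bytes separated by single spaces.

51 53 fb a1 6a ee 55 49

First, C1 ⊕ C2 = (M1 ⊕ K) ⊕ (M2 ⊕ K) = M1 ⊕ M2, so the key drops out. Then M2 = (M1 ⊕ M2) ⊕ M1 over the first 8 bytes.
byte 0: (ac XOR 95) XOR 68 = 39 XOR 68 = 51
byte 1: (ee XOR d8) XOR 65 = 36 XOR 65 = 53
byte 2: (06 XOR 91) XOR 6c = 97 XOR 6c = fb
byte 3: (c1 XOR 0c) XOR 6c = cd XOR 6c = a1
byte 4: (dd XOR d8) XOR 6f = 05 XOR 6f = 6a
byte 5: (43 XOR 8d) XOR 20 = ce XOR 20 = ee
byte 6: (0e XOR 3a) XOR 61 = 34 XOR 61 = 55
byte 7: (d1 XOR fa) XOR 62 = 2b XOR 62 = 49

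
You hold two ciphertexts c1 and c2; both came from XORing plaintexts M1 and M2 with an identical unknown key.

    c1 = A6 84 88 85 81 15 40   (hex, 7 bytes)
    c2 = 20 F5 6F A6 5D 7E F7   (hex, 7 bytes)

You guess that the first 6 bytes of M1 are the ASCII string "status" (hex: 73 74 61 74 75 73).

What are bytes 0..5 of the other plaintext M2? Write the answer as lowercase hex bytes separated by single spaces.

First, c1 ⊕ c2 = (M1 ⊕ K) ⊕ (M2 ⊕ K) = M1 ⊕ M2, so the key drops out. Then M2 = (M1 ⊕ M2) ⊕ M1 over the first 6 bytes.
byte 0: (a6 xor 20) xor 73 = 86 xor 73 = f5
byte 1: (84 xor f5) xor 74 = 71 xor 74 = 05
byte 2: (88 xor 6f) xor 61 = e7 xor 61 = 86
byte 3: (85 xor a6) xor 74 = 23 xor 74 = 57
byte 4: (81 xor 5d) xor 75 = dc xor 75 = a9
byte 5: (15 xor 7e) xor 73 = 6b xor 73 = 18

f5 05 86 57 a9 18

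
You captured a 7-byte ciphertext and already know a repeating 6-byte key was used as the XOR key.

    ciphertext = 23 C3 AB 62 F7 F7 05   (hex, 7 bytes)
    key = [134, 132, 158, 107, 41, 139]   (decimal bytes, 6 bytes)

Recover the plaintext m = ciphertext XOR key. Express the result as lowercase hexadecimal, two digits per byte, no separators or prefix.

The 6-byte key repeats, so the effective keystream is 86 84 9e 6b 29 8b 86.
byte 0: 23 ^ 86 = a5
byte 1: c3 ^ 84 = 47
byte 2: ab ^ 9e = 35
byte 3: 62 ^ 6b = 09
byte 4: f7 ^ 29 = de
byte 5: f7 ^ 8b = 7c
byte 6: 05 ^ 86 = 83

a5473509de7c83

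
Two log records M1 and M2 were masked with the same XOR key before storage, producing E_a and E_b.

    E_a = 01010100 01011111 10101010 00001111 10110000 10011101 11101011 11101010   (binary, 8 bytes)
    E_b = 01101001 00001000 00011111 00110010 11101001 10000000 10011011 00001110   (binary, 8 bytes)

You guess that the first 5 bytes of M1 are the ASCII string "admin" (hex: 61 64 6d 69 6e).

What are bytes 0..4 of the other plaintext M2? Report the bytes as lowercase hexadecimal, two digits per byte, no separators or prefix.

First, E_a ⊕ E_b = (M1 ⊕ K) ⊕ (M2 ⊕ K) = M1 ⊕ M2, so the key drops out. Then M2 = (M1 ⊕ M2) ⊕ M1 over the first 5 bytes.
byte 0: (54 XOR 69) XOR 61 = 3d XOR 61 = 5c
byte 1: (5f XOR 08) XOR 64 = 57 XOR 64 = 33
byte 2: (aa XOR 1f) XOR 6d = b5 XOR 6d = d8
byte 3: (0f XOR 32) XOR 69 = 3d XOR 69 = 54
byte 4: (b0 XOR e9) XOR 6e = 59 XOR 6e = 37

5c33d85437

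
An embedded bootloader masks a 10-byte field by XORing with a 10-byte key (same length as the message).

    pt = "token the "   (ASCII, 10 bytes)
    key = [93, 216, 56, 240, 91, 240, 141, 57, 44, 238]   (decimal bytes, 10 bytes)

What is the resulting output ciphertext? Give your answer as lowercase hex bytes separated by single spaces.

29 b7 53 95 35 d0 f9 51 49 ce

XOR is its own inverse, so applying the key byte-wise gives the result directly.
byte 0: 01110100 ^ 01011101 = 00101001
byte 1: 01101111 ^ 11011000 = 10110111
byte 2: 01101011 ^ 00111000 = 01010011
byte 3: 01100101 ^ 11110000 = 10010101
byte 4: 01101110 ^ 01011011 = 00110101
byte 5: 00100000 ^ 11110000 = 11010000
byte 6: 01110100 ^ 10001101 = 11111001
byte 7: 01101000 ^ 00111001 = 01010001
byte 8: 01100101 ^ 00101100 = 01001001
byte 9: 00100000 ^ 11101110 = 11001110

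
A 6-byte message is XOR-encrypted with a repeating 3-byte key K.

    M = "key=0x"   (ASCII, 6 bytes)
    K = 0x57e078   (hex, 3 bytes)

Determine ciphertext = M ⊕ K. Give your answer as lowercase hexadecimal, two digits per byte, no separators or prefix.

The 3-byte key repeats, so the effective keystream is 57 e0 78 57 e0 78.
byte 0: 107 xor  87 =  60
byte 1: 101 xor 224 = 133
byte 2: 121 xor 120 =   1
byte 3:  61 xor  87 = 106
byte 4:  48 xor 224 = 208
byte 5: 120 xor 120 =   0

3c85016ad000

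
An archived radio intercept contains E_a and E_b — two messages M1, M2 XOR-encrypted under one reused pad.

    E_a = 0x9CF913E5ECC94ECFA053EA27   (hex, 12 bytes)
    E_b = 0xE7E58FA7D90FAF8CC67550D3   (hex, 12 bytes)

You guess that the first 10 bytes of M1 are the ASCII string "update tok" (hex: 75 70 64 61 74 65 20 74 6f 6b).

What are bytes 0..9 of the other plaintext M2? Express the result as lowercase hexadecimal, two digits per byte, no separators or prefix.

First, E_a ⊕ E_b = (M1 ⊕ K) ⊕ (M2 ⊕ K) = M1 ⊕ M2, so the key drops out. Then M2 = (M1 ⊕ M2) ⊕ M1 over the first 10 bytes.
byte 0: (9c ⊕ e7) ⊕ 75 = 7b ⊕ 75 = 0e
byte 1: (f9 ⊕ e5) ⊕ 70 = 1c ⊕ 70 = 6c
byte 2: (13 ⊕ 8f) ⊕ 64 = 9c ⊕ 64 = f8
byte 3: (e5 ⊕ a7) ⊕ 61 = 42 ⊕ 61 = 23
byte 4: (ec ⊕ d9) ⊕ 74 = 35 ⊕ 74 = 41
byte 5: (c9 ⊕ 0f) ⊕ 65 = c6 ⊕ 65 = a3
byte 6: (4e ⊕ af) ⊕ 20 = e1 ⊕ 20 = c1
byte 7: (cf ⊕ 8c) ⊕ 74 = 43 ⊕ 74 = 37
byte 8: (a0 ⊕ c6) ⊕ 6f = 66 ⊕ 6f = 09
byte 9: (53 ⊕ 75) ⊕ 6b = 26 ⊕ 6b = 4d

0e6cf82341a3c137094d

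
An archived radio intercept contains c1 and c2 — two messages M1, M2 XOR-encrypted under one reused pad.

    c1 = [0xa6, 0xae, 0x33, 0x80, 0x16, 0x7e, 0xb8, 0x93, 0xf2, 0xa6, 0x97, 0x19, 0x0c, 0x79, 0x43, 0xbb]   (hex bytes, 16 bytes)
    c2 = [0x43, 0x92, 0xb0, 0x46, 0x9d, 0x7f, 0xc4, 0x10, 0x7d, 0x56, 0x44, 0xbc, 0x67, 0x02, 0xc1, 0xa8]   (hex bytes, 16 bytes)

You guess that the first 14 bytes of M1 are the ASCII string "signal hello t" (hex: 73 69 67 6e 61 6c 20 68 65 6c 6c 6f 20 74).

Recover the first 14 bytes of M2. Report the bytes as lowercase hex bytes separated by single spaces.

First, c1 ⊕ c2 = (M1 ⊕ K) ⊕ (M2 ⊕ K) = M1 ⊕ M2, so the key drops out. Then M2 = (M1 ⊕ M2) ⊕ M1 over the first 14 bytes.
byte 0: (a6 xor 43) xor 73 = e5 xor 73 = 96
byte 1: (ae xor 92) xor 69 = 3c xor 69 = 55
byte 2: (33 xor b0) xor 67 = 83 xor 67 = e4
byte 3: (80 xor 46) xor 6e = c6 xor 6e = a8
byte 4: (16 xor 9d) xor 61 = 8b xor 61 = ea
byte 5: (7e xor 7f) xor 6c = 01 xor 6c = 6d
byte 6: (b8 xor c4) xor 20 = 7c xor 20 = 5c
byte 7: (93 xor 10) xor 68 = 83 xor 68 = eb
byte 8: (f2 xor 7d) xor 65 = 8f xor 65 = ea
byte 9: (a6 xor 56) xor 6c = f0 xor 6c = 9c
byte 10: (97 xor 44) xor 6c = d3 xor 6c = bf
byte 11: (19 xor bc) xor 6f = a5 xor 6f = ca
byte 12: (0c xor 67) xor 20 = 6b xor 20 = 4b
byte 13: (79 xor 02) xor 74 = 7b xor 74 = 0f

96 55 e4 a8 ea 6d 5c eb ea 9c bf ca 4b 0f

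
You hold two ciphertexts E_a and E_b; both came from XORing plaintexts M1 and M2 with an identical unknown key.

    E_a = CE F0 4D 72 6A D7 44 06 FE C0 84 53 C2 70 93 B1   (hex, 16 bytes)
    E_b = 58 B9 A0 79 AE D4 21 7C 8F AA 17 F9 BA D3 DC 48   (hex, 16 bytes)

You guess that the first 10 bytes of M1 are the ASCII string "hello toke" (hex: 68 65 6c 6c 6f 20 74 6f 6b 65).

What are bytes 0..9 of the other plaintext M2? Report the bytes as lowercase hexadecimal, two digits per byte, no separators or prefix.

First, E_a ⊕ E_b = (M1 ⊕ K) ⊕ (M2 ⊕ K) = M1 ⊕ M2, so the key drops out. Then M2 = (M1 ⊕ M2) ⊕ M1 over the first 10 bytes.
byte 0: (ce ^ 58) ^ 68 = 96 ^ 68 = fe
byte 1: (f0 ^ b9) ^ 65 = 49 ^ 65 = 2c
byte 2: (4d ^ a0) ^ 6c = ed ^ 6c = 81
byte 3: (72 ^ 79) ^ 6c = 0b ^ 6c = 67
byte 4: (6a ^ ae) ^ 6f = c4 ^ 6f = ab
byte 5: (d7 ^ d4) ^ 20 = 03 ^ 20 = 23
byte 6: (44 ^ 21) ^ 74 = 65 ^ 74 = 11
byte 7: (06 ^ 7c) ^ 6f = 7a ^ 6f = 15
byte 8: (fe ^ 8f) ^ 6b = 71 ^ 6b = 1a
byte 9: (c0 ^ aa) ^ 65 = 6a ^ 65 = 0f

fe2c8167ab2311151a0f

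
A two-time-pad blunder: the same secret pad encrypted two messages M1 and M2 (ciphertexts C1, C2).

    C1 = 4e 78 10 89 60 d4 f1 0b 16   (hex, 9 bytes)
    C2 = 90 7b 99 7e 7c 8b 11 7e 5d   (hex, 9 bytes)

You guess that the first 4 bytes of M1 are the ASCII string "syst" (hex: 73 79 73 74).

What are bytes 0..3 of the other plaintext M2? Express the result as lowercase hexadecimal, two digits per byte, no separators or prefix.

ad7afa83

First, C1 ⊕ C2 = (M1 ⊕ K) ⊕ (M2 ⊕ K) = M1 ⊕ M2, so the key drops out. Then M2 = (M1 ⊕ M2) ⊕ M1 over the first 4 bytes.
byte 0: (4e XOR 90) XOR 73 = de XOR 73 = ad
byte 1: (78 XOR 7b) XOR 79 = 03 XOR 79 = 7a
byte 2: (10 XOR 99) XOR 73 = 89 XOR 73 = fa
byte 3: (89 XOR 7e) XOR 74 = f7 XOR 74 = 83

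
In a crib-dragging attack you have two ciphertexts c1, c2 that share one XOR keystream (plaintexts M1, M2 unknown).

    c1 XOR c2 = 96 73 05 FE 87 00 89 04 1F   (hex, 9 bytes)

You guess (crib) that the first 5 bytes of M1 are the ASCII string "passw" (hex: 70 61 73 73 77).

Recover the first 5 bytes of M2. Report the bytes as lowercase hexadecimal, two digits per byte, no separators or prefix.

e612768df0

Since c1 ⊕ c2 = M1 ⊕ M2, XORing with the guessed M1 bytes yields the corresponding M2 bytes: M2 = (c1 ⊕ c2) ⊕ M1.
10010110 ^ 01110000 = 11100110
01110011 ^ 01100001 = 00010010
00000101 ^ 01110011 = 01110110
11111110 ^ 01110011 = 10001101
10000111 ^ 01110111 = 11110000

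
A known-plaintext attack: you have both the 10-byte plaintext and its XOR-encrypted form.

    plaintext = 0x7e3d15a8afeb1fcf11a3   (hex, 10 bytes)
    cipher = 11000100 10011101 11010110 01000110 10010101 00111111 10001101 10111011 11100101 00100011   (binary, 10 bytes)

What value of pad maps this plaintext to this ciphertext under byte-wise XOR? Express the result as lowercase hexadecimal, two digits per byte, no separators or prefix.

baa0c3ee3ad49274f480

Since cipher = plaintext ⊕ pad, XORing both sides with plaintext gives pad = plaintext ⊕ cipher.
126 ^ 196 = 186
 61 ^ 157 = 160
 21 ^ 214 = 195
168 ^  70 = 238
175 ^ 149 =  58
235 ^  63 = 212
 31 ^ 141 = 146
207 ^ 187 = 116
 17 ^ 229 = 244
163 ^  35 = 128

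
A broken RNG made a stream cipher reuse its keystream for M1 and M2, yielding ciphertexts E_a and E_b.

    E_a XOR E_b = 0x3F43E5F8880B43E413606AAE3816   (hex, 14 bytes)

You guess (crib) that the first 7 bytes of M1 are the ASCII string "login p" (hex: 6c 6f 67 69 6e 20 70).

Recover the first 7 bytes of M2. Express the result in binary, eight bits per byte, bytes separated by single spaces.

Since E_a ⊕ E_b = M1 ⊕ M2, XORing with the guessed M1 bytes yields the corresponding M2 bytes: M2 = (E_a ⊕ E_b) ⊕ M1.
byte 0: 3f ^ 6c = 53
byte 1: 43 ^ 6f = 2c
byte 2: e5 ^ 67 = 82
byte 3: f8 ^ 69 = 91
byte 4: 88 ^ 6e = e6
byte 5: 0b ^ 20 = 2b
byte 6: 43 ^ 70 = 33

01010011 00101100 10000010 10010001 11100110 00101011 00110011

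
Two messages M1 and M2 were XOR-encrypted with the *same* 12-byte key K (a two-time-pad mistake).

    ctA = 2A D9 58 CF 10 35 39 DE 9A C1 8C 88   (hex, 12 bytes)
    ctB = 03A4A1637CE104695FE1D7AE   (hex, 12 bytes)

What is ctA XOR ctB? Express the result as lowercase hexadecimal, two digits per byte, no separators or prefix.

297df9ac6cd43db7c5205b26

ctA ⊕ ctB = (M1 ⊕ K) ⊕ (M2 ⊕ K) = M1 ⊕ M2 — the shared key cancels under XOR.
byte 0:  42 xor   3 =  41
byte 1: 217 xor 164 = 125
byte 2:  88 xor 161 = 249
byte 3: 207 xor  99 = 172
byte 4:  16 xor 124 = 108
byte 5:  53 xor 225 = 212
byte 6:  57 xor   4 =  61
byte 7: 222 xor 105 = 183
byte 8: 154 xor  95 = 197
byte 9: 193 xor 225 =  32
byte 10: 140 xor 215 =  91
byte 11: 136 xor 174 =  38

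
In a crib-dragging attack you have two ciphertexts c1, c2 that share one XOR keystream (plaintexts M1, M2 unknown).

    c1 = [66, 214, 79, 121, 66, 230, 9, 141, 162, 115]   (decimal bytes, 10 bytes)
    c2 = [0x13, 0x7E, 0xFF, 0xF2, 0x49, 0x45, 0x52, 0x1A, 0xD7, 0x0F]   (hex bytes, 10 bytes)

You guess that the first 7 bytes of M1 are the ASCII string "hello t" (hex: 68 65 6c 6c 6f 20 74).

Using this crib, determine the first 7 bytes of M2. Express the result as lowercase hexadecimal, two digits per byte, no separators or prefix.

First, c1 ⊕ c2 = (M1 ⊕ K) ⊕ (M2 ⊕ K) = M1 ⊕ M2, so the key drops out. Then M2 = (M1 ⊕ M2) ⊕ M1 over the first 7 bytes.
byte 0: (42 XOR 13) XOR 68 = 51 XOR 68 = 39
byte 1: (d6 XOR 7e) XOR 65 = a8 XOR 65 = cd
byte 2: (4f XOR ff) XOR 6c = b0 XOR 6c = dc
byte 3: (79 XOR f2) XOR 6c = 8b XOR 6c = e7
byte 4: (42 XOR 49) XOR 6f = 0b XOR 6f = 64
byte 5: (e6 XOR 45) XOR 20 = a3 XOR 20 = 83
byte 6: (09 XOR 52) XOR 74 = 5b XOR 74 = 2f

39cddce764832f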